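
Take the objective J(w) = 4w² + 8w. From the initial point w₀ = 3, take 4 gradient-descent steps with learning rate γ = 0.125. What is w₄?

-1

J′(w) = 8w + 8
Step 1: J′(3) = 32; w₁ = 3 − 0.125·32 = -1
Step 2: J′(-1) = 0; w₂ = -1 − 0.125·0 = -1
Step 3: J′(-1) = 0; w₃ = -1 − 0.125·0 = -1
Step 4: J′(-1) = 0; w₄ = -1 − 0.125·0 = -1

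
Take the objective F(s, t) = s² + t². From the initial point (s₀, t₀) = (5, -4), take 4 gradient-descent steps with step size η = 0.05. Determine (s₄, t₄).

(3.2805, -2.6244)

∇F = (2s, 2t)
(s₁, t₁) = (5, -4) − 0.05·(10, -8) = (4.5, -3.6)
(s₂, t₂) = (4.5, -3.6) − 0.05·(9, -7.2) = (4.05, -3.24)
(s₃, t₃) = (4.05, -3.24) − 0.05·(8.1, -6.48) = (3.645, -2.916)
(s₄, t₄) = (3.645, -2.916) − 0.05·(7.29, -5.832) = (3.2805, -2.6244)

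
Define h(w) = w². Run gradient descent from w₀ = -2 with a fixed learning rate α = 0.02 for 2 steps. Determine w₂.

h′(w) = 2w
w₁ = -2 − 0.02·(-4) = -1.92
w₂ = -1.92 − 0.02·(-3.84) = -1.8432

-1.8432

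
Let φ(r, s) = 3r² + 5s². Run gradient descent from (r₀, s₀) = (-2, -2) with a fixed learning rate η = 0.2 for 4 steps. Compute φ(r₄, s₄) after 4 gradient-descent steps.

∇φ = (6r, 10s)
(r₁, s₁) = (-2, -2) − 0.2·(-12, -20) = (0.4, 2)
(r₂, s₂) = (0.4, 2) − 0.2·(2.4, 20) = (-0.08, -2)
(r₃, s₃) = (-0.08, -2) − 0.2·(-0.48, -20) = (0.016, 2)
(r₄, s₄) = (0.016, 2) − 0.2·(0.096, 20) = (-0.0032, -2)
φ(-0.0032, -2) = 20.00003072

20.00003072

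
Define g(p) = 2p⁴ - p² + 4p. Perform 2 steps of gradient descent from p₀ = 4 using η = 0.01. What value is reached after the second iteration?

-1.04082304

g′(p) = 8p³ - 2p + 4
p₁ = 4 − 0.01·508 = -1.08
p₂ = -1.08 − 0.01·(-3.917696) = -1.04082304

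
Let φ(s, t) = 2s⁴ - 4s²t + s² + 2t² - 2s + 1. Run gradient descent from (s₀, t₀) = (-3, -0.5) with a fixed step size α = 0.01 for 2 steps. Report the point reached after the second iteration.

∇φ = (8s³ - 8st + 2s - 2, -4s² + 4t)
(s₁, t₁) = (-3, -0.5) − 0.01·(-236, -38) = (-0.64, -0.12)
(s₂, t₂) = (-0.64, -0.12) − 0.01·(-5.991552, -2.1184) = (-0.58008448, -0.098816)

(-0.58008448, -0.098816)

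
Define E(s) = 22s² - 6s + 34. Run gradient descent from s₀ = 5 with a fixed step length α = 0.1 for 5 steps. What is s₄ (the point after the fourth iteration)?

E′(s) = 44s - 6
Step 1: E′(5) = 214; s₁ = 5 − 0.1·214 = -16.4
Step 2: E′(-16.4) = -727.6; s₂ = -16.4 − 0.1·(-727.6) = 56.36
Step 3: E′(56.36) = 2473.84; s₃ = 56.36 − 0.1·2473.84 = -191.024
Step 4: E′(-191.024) = -8411.056; s₄ = -191.024 − 0.1·(-8411.056) = 650.0816

650.0816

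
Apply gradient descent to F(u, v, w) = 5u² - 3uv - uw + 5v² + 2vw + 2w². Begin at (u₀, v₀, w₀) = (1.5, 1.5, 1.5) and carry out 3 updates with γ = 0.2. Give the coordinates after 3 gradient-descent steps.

(1.116, -1.44, -0.408)

∇F = (10u - 3v - w, -3u + 10v + 2w, -u + 2v + 4w)
(u₁, v₁, w₁) = (1.5, 1.5, 1.5) − 0.2·(9, 13.5, 7.5) = (-0.3, -1.2, 0)
(u₂, v₂, w₂) = (-0.3, -1.2, 0) − 0.2·(0.6, -11.1, -2.1) = (-0.42, 1.02, 0.42)
(u₃, v₃, w₃) = (-0.42, 1.02, 0.42) − 0.2·(-7.68, 12.3, 4.14) = (1.116, -1.44, -0.408)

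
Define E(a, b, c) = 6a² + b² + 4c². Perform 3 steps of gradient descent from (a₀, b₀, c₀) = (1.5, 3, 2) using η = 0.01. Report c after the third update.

1.557376

∇E = (12a, 2b, 8c)
(a₁, b₁, c₁) = (1.5, 3, 2) − 0.01·(18, 6, 16) = (1.32, 2.94, 1.84)
(a₂, b₂, c₂) = (1.32, 2.94, 1.84) − 0.01·(15.84, 5.88, 14.72) = (1.1616, 2.8812, 1.6928)
(a₃, b₃, c₃) = (1.1616, 2.8812, 1.6928) − 0.01·(13.9392, 5.7624, 13.5424) = (1.022208, 2.823576, 1.557376)
c = 1.557376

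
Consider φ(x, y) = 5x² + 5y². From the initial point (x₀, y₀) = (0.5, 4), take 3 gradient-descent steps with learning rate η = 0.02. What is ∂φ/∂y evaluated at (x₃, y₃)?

∇φ = (10x, 10y)
(x₁, y₁) = (0.5, 4) − 0.02·(5, 40) = (0.4, 3.2)
(x₂, y₂) = (0.4, 3.2) − 0.02·(4, 32) = (0.32, 2.56)
(x₃, y₃) = (0.32, 2.56) − 0.02·(3.2, 25.6) = (0.256, 2.048)
∂φ/∂y at (0.256, 2.048) = 20.48

20.48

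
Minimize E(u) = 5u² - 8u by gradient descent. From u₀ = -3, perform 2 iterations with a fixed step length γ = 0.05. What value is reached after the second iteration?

E′(u) = 10u - 8
u₁ = -3 − 0.05·(-38) = -1.1
u₂ = -1.1 − 0.05·(-19) = -0.15

-0.15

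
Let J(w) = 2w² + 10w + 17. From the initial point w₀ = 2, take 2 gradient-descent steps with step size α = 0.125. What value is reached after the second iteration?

J′(w) = 4w + 10
Step 1: J′(2) = 18; w₁ = 2 − 0.125·18 = -0.25
Step 2: J′(-0.25) = 9; w₂ = -0.25 − 0.125·9 = -1.375

-1.375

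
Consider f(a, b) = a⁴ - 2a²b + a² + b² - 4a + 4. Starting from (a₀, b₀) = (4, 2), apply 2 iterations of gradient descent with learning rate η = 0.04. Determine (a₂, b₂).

∇f = (4a³ - 4ab + 2a - 4, -2a² + 2b)
Step 1: at (4, 2), ∇f = (228, -28) → (4, 2) − 0.04·(228, -28) = (-5.12, 3.12)
Step 2: at (-5.12, 3.12), ∇f = (-487.213312, -46.1888) → (-5.12, 3.12) − 0.04·(-487.213312, -46.1888) = (14.36853248, 4.967552)

(14.36853248, 4.967552)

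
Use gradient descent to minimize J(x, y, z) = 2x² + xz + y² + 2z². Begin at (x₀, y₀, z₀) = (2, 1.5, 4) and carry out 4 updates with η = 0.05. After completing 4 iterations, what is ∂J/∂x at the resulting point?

∇J = (4x + z, 2y, x + 4z)
(x₁, y₁, z₁) = (2, 1.5, 4) − 0.05·(12, 3, 18) = (1.4, 1.35, 3.1)
(x₂, y₂, z₂) = (1.4, 1.35, 3.1) − 0.05·(8.7, 2.7, 13.8) = (0.965, 1.215, 2.41)
(x₃, y₃, z₃) = (0.965, 1.215, 2.41) − 0.05·(6.27, 2.43, 10.605) = (0.6515, 1.0935, 1.87975)
(x₄, y₄, z₄) = (0.6515, 1.0935, 1.87975) − 0.05·(4.48575, 2.187, 8.1705) = (0.4272125, 0.98415, 1.471225)
∂J/∂x at (0.4272125, 0.98415, 1.471225) = 3.180075

3.180075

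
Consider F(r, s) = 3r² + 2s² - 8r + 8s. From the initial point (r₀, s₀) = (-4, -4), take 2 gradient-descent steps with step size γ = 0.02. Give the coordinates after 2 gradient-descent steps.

(-2.7968, -3.6928)

∇F = (6r - 8, 4s + 8)
Step 1: at (-4, -4), ∇F = (-32, -8) → (-4, -4) − 0.02·(-32, -8) = (-3.36, -3.84)
Step 2: at (-3.36, -3.84), ∇F = (-28.16, -7.36) → (-3.36, -3.84) − 0.02·(-28.16, -7.36) = (-2.7968, -3.6928)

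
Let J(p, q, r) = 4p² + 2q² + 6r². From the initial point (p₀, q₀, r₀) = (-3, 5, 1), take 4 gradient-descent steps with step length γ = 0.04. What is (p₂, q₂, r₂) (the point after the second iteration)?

∇J = (8p, 4q, 12r)
Step 1: at (-3, 5, 1), ∇J = (-24, 20, 12) → (-3, 5, 1) − 0.04·(-24, 20, 12) = (-2.04, 4.2, 0.52)
Step 2: at (-2.04, 4.2, 0.52), ∇J = (-16.32, 16.8, 6.24) → (-2.04, 4.2, 0.52) − 0.04·(-16.32, 16.8, 6.24) = (-1.3872, 3.528, 0.2704)

(-1.3872, 3.528, 0.2704)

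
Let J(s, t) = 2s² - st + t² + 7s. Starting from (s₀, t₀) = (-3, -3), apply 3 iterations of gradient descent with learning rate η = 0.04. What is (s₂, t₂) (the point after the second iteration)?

(-2.848, -2.7664)

∇J = (4s - t + 7, -s + 2t)
Step 1: at (-3, -3), ∇J = (-2, -3) → (-3, -3) − 0.04·(-2, -3) = (-2.92, -2.88)
Step 2: at (-2.92, -2.88), ∇J = (-1.8, -2.84) → (-2.92, -2.88) − 0.04·(-1.8, -2.84) = (-2.848, -2.7664)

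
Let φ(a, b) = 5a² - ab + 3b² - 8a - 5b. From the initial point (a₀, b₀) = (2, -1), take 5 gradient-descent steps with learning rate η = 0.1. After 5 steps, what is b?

∇φ = (10a - b - 8, -a + 6b - 5)
(a₁, b₁) = (2, -1) − 0.1·(13, -13) = (0.7, 0.3)
(a₂, b₂) = (0.7, 0.3) − 0.1·(-1.3, -3.9) = (0.83, 0.69)
(a₃, b₃) = (0.83, 0.69) − 0.1·(-0.39, -1.69) = (0.869, 0.859)
(a₄, b₄) = (0.869, 0.859) − 0.1·(-0.169, -0.715) = (0.8859, 0.9305)
(a₅, b₅) = (0.8859, 0.9305) − 0.1·(-0.0715, -0.3029) = (0.89305, 0.96079)
b = 0.96079

0.96079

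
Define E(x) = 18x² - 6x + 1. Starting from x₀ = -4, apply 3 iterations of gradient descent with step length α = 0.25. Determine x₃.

E′(x) = 36x - 6
x₁ = -4 − 0.25·(-150) = 33.5
x₂ = 33.5 − 0.25·1200 = -266.5
x₃ = -266.5 − 0.25·(-9600) = 2133.5

2133.5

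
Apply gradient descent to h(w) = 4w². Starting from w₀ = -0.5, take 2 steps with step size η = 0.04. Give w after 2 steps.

h′(w) = 8w
w₁ = -0.5 − 0.04·(-4) = -0.34
w₂ = -0.34 − 0.04·(-2.72) = -0.2312

-0.2312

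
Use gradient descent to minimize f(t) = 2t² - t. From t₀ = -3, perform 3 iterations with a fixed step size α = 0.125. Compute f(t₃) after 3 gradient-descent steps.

f′(t) = 4t - 1
Step 1: f′(-3) = -13; t₁ = -3 − 0.125·(-13) = -1.375
Step 2: f′(-1.375) = -6.5; t₂ = -1.375 − 0.125·(-6.5) = -0.5625
Step 3: f′(-0.5625) = -3.25; t₃ = -0.5625 − 0.125·(-3.25) = -0.15625
f(-0.15625) = 0.205078125

0.205078125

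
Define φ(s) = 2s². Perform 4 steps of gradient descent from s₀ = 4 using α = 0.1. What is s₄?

0.5184

φ′(s) = 4s
s₁ = 4 − 0.1·16 = 2.4
s₂ = 2.4 − 0.1·9.6 = 1.44
s₃ = 1.44 − 0.1·5.76 = 0.864
s₄ = 0.864 − 0.1·3.456 = 0.5184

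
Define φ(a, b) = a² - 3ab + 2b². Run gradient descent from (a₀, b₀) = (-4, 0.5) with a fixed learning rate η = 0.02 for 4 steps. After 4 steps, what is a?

-3.37475424

∇φ = (2a - 3b, -3a + 4b)
(a₁, b₁) = (-4, 0.5) − 0.02·(-9.5, 14) = (-3.81, 0.22)
(a₂, b₂) = (-3.81, 0.22) − 0.02·(-8.28, 12.31) = (-3.6444, -0.0262)
(a₃, b₃) = (-3.6444, -0.0262) − 0.02·(-7.2102, 10.8284) = (-3.500196, -0.242768)
(a₄, b₄) = (-3.500196, -0.242768) − 0.02·(-6.272088, 9.529516) = (-3.37475424, -0.43335832)
a = -3.37475424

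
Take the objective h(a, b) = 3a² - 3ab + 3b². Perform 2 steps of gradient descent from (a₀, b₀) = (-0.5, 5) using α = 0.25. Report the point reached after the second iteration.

∇h = (6a - 3b, -3a + 6b)
(a₁, b₁) = (-0.5, 5) − 0.25·(-18, 31.5) = (4, -2.875)
(a₂, b₂) = (4, -2.875) − 0.25·(32.625, -29.25) = (-4.15625, 4.4375)

(-4.15625, 4.4375)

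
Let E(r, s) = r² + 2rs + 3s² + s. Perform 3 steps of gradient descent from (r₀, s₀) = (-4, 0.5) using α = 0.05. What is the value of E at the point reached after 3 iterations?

7.357603

∇E = (2r + 2s, 2r + 6s + 1)
(r₁, s₁) = (-4, 0.5) − 0.05·(-7, -4) = (-3.65, 0.7)
(r₂, s₂) = (-3.65, 0.7) − 0.05·(-5.9, -2.1) = (-3.355, 0.805)
(r₃, s₃) = (-3.355, 0.805) − 0.05·(-5.1, -0.88) = (-3.1, 0.849)
E(-3.1, 0.849) = 7.357603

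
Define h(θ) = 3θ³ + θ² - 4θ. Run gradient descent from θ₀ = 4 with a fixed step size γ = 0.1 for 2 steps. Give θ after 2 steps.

-113.216

h′(θ) = 9θ² + 2θ - 4
Step 1: h′(4) = 148; θ₁ = 4 − 0.1·148 = -10.8
Step 2: h′(-10.8) = 1024.16; θ₂ = -10.8 − 0.1·1024.16 = -113.216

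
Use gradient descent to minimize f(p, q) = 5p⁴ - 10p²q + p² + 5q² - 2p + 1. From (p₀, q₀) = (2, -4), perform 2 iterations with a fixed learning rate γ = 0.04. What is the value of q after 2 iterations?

46.86976

∇f = (20p³ - 20pq + 2p - 2, -10p² + 10q)
Step 1: at (2, -4), ∇f = (322, -80) → (2, -4) − 0.04·(322, -80) = (-10.88, -0.8)
Step 2: at (-10.88, -0.8), ∇f = (-25956.10944, -1191.744) → (-10.88, -0.8) − 0.04·(-25956.10944, -1191.744) = (1027.3643776, 46.86976)
q = 46.86976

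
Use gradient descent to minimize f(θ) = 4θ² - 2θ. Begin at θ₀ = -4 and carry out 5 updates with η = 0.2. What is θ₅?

0.58048

f′(θ) = 8θ - 2
Step 1: f′(-4) = -34; θ₁ = -4 − 0.2·(-34) = 2.8
Step 2: f′(2.8) = 20.4; θ₂ = 2.8 − 0.2·20.4 = -1.28
Step 3: f′(-1.28) = -12.24; θ₃ = -1.28 − 0.2·(-12.24) = 1.168
Step 4: f′(1.168) = 7.344; θ₄ = 1.168 − 0.2·7.344 = -0.3008
Step 5: f′(-0.3008) = -4.4064; θ₅ = -0.3008 − 0.2·(-4.4064) = 0.58048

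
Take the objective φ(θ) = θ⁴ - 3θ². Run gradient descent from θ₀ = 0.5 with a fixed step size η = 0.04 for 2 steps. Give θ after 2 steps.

φ′(θ) = 4θ³ - 6θ
θ₁ = 0.5 − 0.04·(-2.5) = 0.6
θ₂ = 0.6 − 0.04·(-2.736) = 0.70944

0.70944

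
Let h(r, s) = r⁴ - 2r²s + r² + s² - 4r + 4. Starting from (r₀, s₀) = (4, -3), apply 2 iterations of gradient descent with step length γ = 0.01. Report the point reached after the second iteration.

∇h = (4r³ - 4rs + 2r - 4, -2r² + 2s)
Step 1: at (4, -3), ∇h = (308, -38) → (4, -3) − 0.01·(308, -38) = (0.92, -2.62)
Step 2: at (0.92, -2.62), ∇h = (10.596352, -6.9328) → (0.92, -2.62) − 0.01·(10.596352, -6.9328) = (0.81403648, -2.550672)

(0.81403648, -2.550672)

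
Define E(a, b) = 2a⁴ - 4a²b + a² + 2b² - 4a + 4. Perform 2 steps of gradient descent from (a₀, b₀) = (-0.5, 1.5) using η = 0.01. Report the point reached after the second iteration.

∇E = (8a³ - 8ab + 2a - 4, -4a² + 4b)
(a₁, b₁) = (-0.5, 1.5) − 0.01·(0, 5) = (-0.5, 1.45)
(a₂, b₂) = (-0.5, 1.45) − 0.01·(-0.2, 4.8) = (-0.498, 1.402)

(-0.498, 1.402)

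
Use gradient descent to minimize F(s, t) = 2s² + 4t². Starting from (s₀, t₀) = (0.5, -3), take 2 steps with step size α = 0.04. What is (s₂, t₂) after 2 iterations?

∇F = (4s, 8t)
Step 1: at (0.5, -3), ∇F = (2, -24) → (0.5, -3) − 0.04·(2, -24) = (0.42, -2.04)
Step 2: at (0.42, -2.04), ∇F = (1.68, -16.32) → (0.42, -2.04) − 0.04·(1.68, -16.32) = (0.3528, -1.3872)

(0.3528, -1.3872)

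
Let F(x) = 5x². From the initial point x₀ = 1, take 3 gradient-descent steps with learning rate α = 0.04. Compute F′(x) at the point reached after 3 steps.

F′(x) = 10x
x₁ = 1 − 0.04·10 = 0.6
x₂ = 0.6 − 0.04·6 = 0.36
x₃ = 0.36 − 0.04·3.6 = 0.216
F′(x) at (0.216) = 2.16

2.16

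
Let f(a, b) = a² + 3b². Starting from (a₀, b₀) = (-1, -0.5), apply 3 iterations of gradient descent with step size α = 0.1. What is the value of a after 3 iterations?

-0.512

∇f = (2a, 6b)
(a₁, b₁) = (-1, -0.5) − 0.1·(-2, -3) = (-0.8, -0.2)
(a₂, b₂) = (-0.8, -0.2) − 0.1·(-1.6, -1.2) = (-0.64, -0.08)
(a₃, b₃) = (-0.64, -0.08) − 0.1·(-1.28, -0.48) = (-0.512, -0.032)
a = -0.512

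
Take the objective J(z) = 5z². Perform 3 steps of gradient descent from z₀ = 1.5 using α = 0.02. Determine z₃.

J′(z) = 10z
Step 1: J′(1.5) = 15; z₁ = 1.5 − 0.02·15 = 1.2
Step 2: J′(1.2) = 12; z₂ = 1.2 − 0.02·12 = 0.96
Step 3: J′(0.96) = 9.6; z₃ = 0.96 − 0.02·9.6 = 0.768

0.768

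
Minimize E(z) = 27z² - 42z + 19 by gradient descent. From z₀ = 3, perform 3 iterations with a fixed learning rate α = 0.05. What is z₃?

-10.14

E′(z) = 54z - 42
z₁ = 3 − 0.05·120 = -3
z₂ = -3 − 0.05·(-204) = 7.2
z₃ = 7.2 − 0.05·346.8 = -10.14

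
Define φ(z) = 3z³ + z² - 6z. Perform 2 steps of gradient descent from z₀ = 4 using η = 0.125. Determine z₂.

-238.3828125

φ′(z) = 9z² + 2z - 6
z₁ = 4 − 0.125·146 = -14.25
z₂ = -14.25 − 0.125·1793.0625 = -238.3828125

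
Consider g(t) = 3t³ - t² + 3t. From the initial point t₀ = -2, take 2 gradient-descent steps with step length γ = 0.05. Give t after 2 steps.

g′(t) = 9t² - 2t + 3
Step 1: g′(-2) = 43; t₁ = -2 − 0.05·43 = -4.15
Step 2: g′(-4.15) = 166.3025; t₂ = -4.15 − 0.05·166.3025 = -12.465125

-12.465125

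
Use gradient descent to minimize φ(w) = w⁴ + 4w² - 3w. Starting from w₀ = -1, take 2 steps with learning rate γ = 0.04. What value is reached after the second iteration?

-0.14176

φ′(w) = 4w³ + 8w - 3
w₁ = -1 − 0.04·(-15) = -0.4
w₂ = -0.4 − 0.04·(-6.456) = -0.14176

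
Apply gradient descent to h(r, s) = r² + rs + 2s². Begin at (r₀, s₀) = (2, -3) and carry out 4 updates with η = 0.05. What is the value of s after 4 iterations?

-1.50744375

∇h = (2r + s, r + 4s)
Step 1: at (2, -3), ∇h = (1, -10) → (2, -3) − 0.05·(1, -10) = (1.95, -2.5)
Step 2: at (1.95, -2.5), ∇h = (1.4, -8.05) → (1.95, -2.5) − 0.05·(1.4, -8.05) = (1.88, -2.0975)
Step 3: at (1.88, -2.0975), ∇h = (1.6625, -6.51) → (1.88, -2.0975) − 0.05·(1.6625, -6.51) = (1.796875, -1.772)
Step 4: at (1.796875, -1.772), ∇h = (1.82175, -5.291125) → (1.796875, -1.772) − 0.05·(1.82175, -5.291125) = (1.7057875, -1.50744375)
s = -1.50744375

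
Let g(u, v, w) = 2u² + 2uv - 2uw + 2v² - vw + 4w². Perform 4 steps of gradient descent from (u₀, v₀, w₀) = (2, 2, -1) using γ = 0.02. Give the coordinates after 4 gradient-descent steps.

(1.1154416, 1.16265632, -0.20037136)

∇g = (4u + 2v - 2w, 2u + 4v - w, -2u - v + 8w)
(u₁, v₁, w₁) = (2, 2, -1) − 0.02·(14, 13, -14) = (1.72, 1.74, -0.72)
(u₂, v₂, w₂) = (1.72, 1.74, -0.72) − 0.02·(11.8, 11.12, -10.94) = (1.484, 1.5176, -0.5012)
(u₃, v₃, w₃) = (1.484, 1.5176, -0.5012) − 0.02·(9.9736, 9.5396, -8.4952) = (1.284528, 1.326808, -0.331296)
(u₄, v₄, w₄) = (1.284528, 1.326808, -0.331296) − 0.02·(8.45432, 8.207584, -6.546232) = (1.1154416, 1.16265632, -0.20037136)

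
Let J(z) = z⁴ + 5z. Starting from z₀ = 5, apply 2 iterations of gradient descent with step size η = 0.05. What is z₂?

J′(z) = 4z³ + 5
z₁ = 5 − 0.05·505 = -20.25
z₂ = -20.25 − 0.05·(-33210.0625) = 1640.253125

1640.253125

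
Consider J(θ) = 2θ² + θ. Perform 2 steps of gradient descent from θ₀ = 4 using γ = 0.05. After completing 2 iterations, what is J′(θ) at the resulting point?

10.88

J′(θ) = 4θ + 1
θ₁ = 4 − 0.05·17 = 3.15
θ₂ = 3.15 − 0.05·13.6 = 2.47
J′(θ) at (2.47) = 10.88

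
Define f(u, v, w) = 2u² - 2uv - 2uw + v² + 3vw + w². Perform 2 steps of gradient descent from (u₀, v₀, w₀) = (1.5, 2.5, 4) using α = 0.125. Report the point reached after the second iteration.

(1.984375, 0.2421875, 2.140625)

∇f = (4u - 2v - 2w, -2u + 2v + 3w, -2u + 3v + 2w)
(u₁, v₁, w₁) = (1.5, 2.5, 4) − 0.125·(-7, 14, 12.5) = (2.375, 0.75, 2.4375)
(u₂, v₂, w₂) = (2.375, 0.75, 2.4375) − 0.125·(3.125, 4.0625, 2.375) = (1.984375, 0.2421875, 2.140625)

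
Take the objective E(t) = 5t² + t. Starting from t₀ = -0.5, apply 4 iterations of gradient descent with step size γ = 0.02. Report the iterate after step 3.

-0.3048

E′(t) = 10t + 1
Step 1: E′(-0.5) = -4; t₁ = -0.5 − 0.02·(-4) = -0.42
Step 2: E′(-0.42) = -3.2; t₂ = -0.42 − 0.02·(-3.2) = -0.356
Step 3: E′(-0.356) = -2.56; t₃ = -0.356 − 0.02·(-2.56) = -0.3048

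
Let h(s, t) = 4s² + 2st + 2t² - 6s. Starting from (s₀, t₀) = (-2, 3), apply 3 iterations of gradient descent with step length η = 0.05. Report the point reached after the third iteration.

(-0.328, 1.828)

∇h = (8s + 2t - 6, 2s + 4t)
(s₁, t₁) = (-2, 3) − 0.05·(-16, 8) = (-1.2, 2.6)
(s₂, t₂) = (-1.2, 2.6) − 0.05·(-10.4, 8) = (-0.68, 2.2)
(s₃, t₃) = (-0.68, 2.2) − 0.05·(-7.04, 7.44) = (-0.328, 1.828)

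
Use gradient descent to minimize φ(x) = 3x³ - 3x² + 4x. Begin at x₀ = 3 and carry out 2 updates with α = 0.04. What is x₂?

φ′(x) = 9x² - 6x + 4
Step 1: φ′(3) = 67; x₁ = 3 − 0.04·67 = 0.32
Step 2: φ′(0.32) = 3.0016; x₂ = 0.32 − 0.04·3.0016 = 0.199936

0.199936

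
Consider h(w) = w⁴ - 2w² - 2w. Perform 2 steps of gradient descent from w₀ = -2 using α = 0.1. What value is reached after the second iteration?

0.9536

h′(w) = 4w³ - 4w - 2
Step 1: h′(-2) = -26; w₁ = -2 − 0.1·(-26) = 0.6
Step 2: h′(0.6) = -3.536; w₂ = 0.6 − 0.1·(-3.536) = 0.9536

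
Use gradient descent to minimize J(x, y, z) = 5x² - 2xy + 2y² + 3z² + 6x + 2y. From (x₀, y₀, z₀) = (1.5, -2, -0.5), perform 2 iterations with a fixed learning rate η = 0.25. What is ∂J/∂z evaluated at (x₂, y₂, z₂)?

-0.75

∇J = (10x - 2y + 6, -2x + 4y + 2, 6z)
(x₁, y₁, z₁) = (1.5, -2, -0.5) − 0.25·(25, -9, -3) = (-4.75, 0.25, 0.25)
(x₂, y₂, z₂) = (-4.75, 0.25, 0.25) − 0.25·(-42, 12.5, 1.5) = (5.75, -2.875, -0.125)
∂J/∂z at (5.75, -2.875, -0.125) = -0.75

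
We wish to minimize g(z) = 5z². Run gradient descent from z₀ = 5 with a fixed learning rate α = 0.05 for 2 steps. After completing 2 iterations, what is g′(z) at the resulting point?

g′(z) = 10z
Step 1: g′(5) = 50; z₁ = 5 − 0.05·50 = 2.5
Step 2: g′(2.5) = 25; z₂ = 2.5 − 0.05·25 = 1.25
g′(z) at (1.25) = 12.5

12.5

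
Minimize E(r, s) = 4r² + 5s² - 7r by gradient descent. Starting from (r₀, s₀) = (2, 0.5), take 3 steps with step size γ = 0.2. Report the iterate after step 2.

∇E = (8r - 7, 10s)
(r₁, s₁) = (2, 0.5) − 0.2·(9, 5) = (0.2, -0.5)
(r₂, s₂) = (0.2, -0.5) − 0.2·(-5.4, -5) = (1.28, 0.5)

(1.28, 0.5)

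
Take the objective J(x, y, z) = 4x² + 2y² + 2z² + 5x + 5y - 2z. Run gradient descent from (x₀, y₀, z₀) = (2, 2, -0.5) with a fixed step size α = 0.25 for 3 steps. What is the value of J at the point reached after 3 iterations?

∇J = (8x + 5, 4y + 5, 4z - 2)
(x₁, y₁, z₁) = (2, 2, -0.5) − 0.25·(21, 13, -4) = (-3.25, -1.25, 0.5)
(x₂, y₂, z₂) = (-3.25, -1.25, 0.5) − 0.25·(-21, 0, 0) = (2, -1.25, 0.5)
(x₃, y₃, z₃) = (2, -1.25, 0.5) − 0.25·(21, 0, 0) = (-3.25, -1.25, 0.5)
J(-3.25, -1.25, 0.5) = 22.375

22.375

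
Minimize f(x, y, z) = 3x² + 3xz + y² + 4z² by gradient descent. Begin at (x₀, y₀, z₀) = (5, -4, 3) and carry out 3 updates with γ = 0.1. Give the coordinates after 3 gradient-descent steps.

(0.437, -2.048, -0.315)

∇f = (6x + 3z, 2y, 3x + 8z)
(x₁, y₁, z₁) = (5, -4, 3) − 0.1·(39, -8, 39) = (1.1, -3.2, -0.9)
(x₂, y₂, z₂) = (1.1, -3.2, -0.9) − 0.1·(3.9, -6.4, -3.9) = (0.71, -2.56, -0.51)
(x₃, y₃, z₃) = (0.71, -2.56, -0.51) − 0.1·(2.73, -5.12, -1.95) = (0.437, -2.048, -0.315)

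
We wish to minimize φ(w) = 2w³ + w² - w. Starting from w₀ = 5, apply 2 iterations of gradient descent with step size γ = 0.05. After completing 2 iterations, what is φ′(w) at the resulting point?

151.792788375

φ′(w) = 6w² + 2w - 1
w₁ = 5 − 0.05·159 = -2.95
w₂ = -2.95 − 0.05·45.315 = -5.21575
φ′(w) at (-5.21575) = 151.792788375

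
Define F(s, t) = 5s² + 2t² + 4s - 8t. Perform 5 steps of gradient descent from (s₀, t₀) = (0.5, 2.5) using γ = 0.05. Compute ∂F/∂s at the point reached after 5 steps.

∇F = (10s + 4, 4t - 8)
(s₁, t₁) = (0.5, 2.5) − 0.05·(9, 2) = (0.05, 2.4)
(s₂, t₂) = (0.05, 2.4) − 0.05·(4.5, 1.6) = (-0.175, 2.32)
(s₃, t₃) = (-0.175, 2.32) − 0.05·(2.25, 1.28) = (-0.2875, 2.256)
(s₄, t₄) = (-0.2875, 2.256) − 0.05·(1.125, 1.024) = (-0.34375, 2.2048)
(s₅, t₅) = (-0.34375, 2.2048) − 0.05·(0.5625, 0.8192) = (-0.371875, 2.16384)
∂F/∂s at (-0.371875, 2.16384) = 0.28125

0.28125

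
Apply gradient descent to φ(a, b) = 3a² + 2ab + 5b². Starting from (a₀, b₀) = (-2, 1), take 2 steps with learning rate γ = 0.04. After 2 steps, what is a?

∇φ = (6a + 2b, 2a + 10b)
(a₁, b₁) = (-2, 1) − 0.04·(-10, 6) = (-1.6, 0.76)
(a₂, b₂) = (-1.6, 0.76) − 0.04·(-8.08, 4.4) = (-1.2768, 0.584)
a = -1.2768

-1.2768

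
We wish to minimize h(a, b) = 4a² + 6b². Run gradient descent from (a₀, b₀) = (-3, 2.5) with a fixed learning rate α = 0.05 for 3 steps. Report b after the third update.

0.16

∇h = (8a, 12b)
(a₁, b₁) = (-3, 2.5) − 0.05·(-24, 30) = (-1.8, 1)
(a₂, b₂) = (-1.8, 1) − 0.05·(-14.4, 12) = (-1.08, 0.4)
(a₃, b₃) = (-1.08, 0.4) − 0.05·(-8.64, 4.8) = (-0.648, 0.16)
b = 0.16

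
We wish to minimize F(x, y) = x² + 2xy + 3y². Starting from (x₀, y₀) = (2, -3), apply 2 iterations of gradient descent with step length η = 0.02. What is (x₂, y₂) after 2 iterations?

(2.0672, -2.4752)

∇F = (2x + 2y, 2x + 6y)
(x₁, y₁) = (2, -3) − 0.02·(-2, -14) = (2.04, -2.72)
(x₂, y₂) = (2.04, -2.72) − 0.02·(-1.36, -12.24) = (2.0672, -2.4752)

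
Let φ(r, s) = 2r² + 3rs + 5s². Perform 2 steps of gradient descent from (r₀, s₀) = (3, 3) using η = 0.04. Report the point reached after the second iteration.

(1.6416, 0.6048)

∇φ = (4r + 3s, 3r + 10s)
Step 1: at (3, 3), ∇φ = (21, 39) → (3, 3) − 0.04·(21, 39) = (2.16, 1.44)
Step 2: at (2.16, 1.44), ∇φ = (12.96, 20.88) → (2.16, 1.44) − 0.04·(12.96, 20.88) = (1.6416, 0.6048)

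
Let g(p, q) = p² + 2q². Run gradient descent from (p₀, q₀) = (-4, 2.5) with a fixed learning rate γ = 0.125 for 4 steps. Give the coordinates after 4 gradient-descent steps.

∇g = (2p, 4q)
Step 1: at (-4, 2.5), ∇g = (-8, 10) → (-4, 2.5) − 0.125·(-8, 10) = (-3, 1.25)
Step 2: at (-3, 1.25), ∇g = (-6, 5) → (-3, 1.25) − 0.125·(-6, 5) = (-2.25, 0.625)
Step 3: at (-2.25, 0.625), ∇g = (-4.5, 2.5) → (-2.25, 0.625) − 0.125·(-4.5, 2.5) = (-1.6875, 0.3125)
Step 4: at (-1.6875, 0.3125), ∇g = (-3.375, 1.25) → (-1.6875, 0.3125) − 0.125·(-3.375, 1.25) = (-1.265625, 0.15625)

(-1.265625, 0.15625)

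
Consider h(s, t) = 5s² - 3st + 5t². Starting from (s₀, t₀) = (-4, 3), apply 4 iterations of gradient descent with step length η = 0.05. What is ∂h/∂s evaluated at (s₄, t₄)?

∇h = (10s - 3t, -3s + 10t)
(s₁, t₁) = (-4, 3) − 0.05·(-49, 42) = (-1.55, 0.9)
(s₂, t₂) = (-1.55, 0.9) − 0.05·(-18.2, 13.65) = (-0.64, 0.2175)
(s₃, t₃) = (-0.64, 0.2175) − 0.05·(-7.0525, 4.095) = (-0.287375, 0.01275)
(s₄, t₄) = (-0.287375, 0.01275) − 0.05·(-2.912, 0.989625) = (-0.141775, -0.03673125)
∂h/∂s at (-0.141775, -0.03673125) = -1.30755625

-1.30755625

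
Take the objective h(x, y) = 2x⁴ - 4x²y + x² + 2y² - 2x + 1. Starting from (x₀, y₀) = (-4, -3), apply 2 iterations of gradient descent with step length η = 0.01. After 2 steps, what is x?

∇h = (8x³ - 8xy + 2x - 2, -4x² + 4y)
Step 1: at (-4, -3), ∇h = (-618, -76) → (-4, -3) − 0.01·(-618, -76) = (2.18, -2.24)
Step 2: at (2.18, -2.24), ∇h = (124.307456, -27.9696) → (2.18, -2.24) − 0.01·(124.307456, -27.9696) = (0.93692544, -1.960304)
x = 0.93692544

0.93692544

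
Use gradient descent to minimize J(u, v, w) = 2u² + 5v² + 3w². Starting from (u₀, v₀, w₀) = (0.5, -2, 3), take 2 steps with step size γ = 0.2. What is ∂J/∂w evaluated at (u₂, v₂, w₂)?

∇J = (4u, 10v, 6w)
Step 1: at (0.5, -2, 3), ∇J = (2, -20, 18) → (0.5, -2, 3) − 0.2·(2, -20, 18) = (0.1, 2, -0.6)
Step 2: at (0.1, 2, -0.6), ∇J = (0.4, 20, -3.6) → (0.1, 2, -0.6) − 0.2·(0.4, 20, -3.6) = (0.02, -2, 0.12)
∂J/∂w at (0.02, -2, 0.12) = 0.72

0.72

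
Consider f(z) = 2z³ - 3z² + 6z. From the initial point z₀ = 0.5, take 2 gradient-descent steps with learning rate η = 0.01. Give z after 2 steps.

0.4098785

f′(z) = 6z² - 6z + 6
Step 1: f′(0.5) = 4.5; z₁ = 0.5 − 0.01·4.5 = 0.455
Step 2: f′(0.455) = 4.51215; z₂ = 0.455 − 0.01·4.51215 = 0.4098785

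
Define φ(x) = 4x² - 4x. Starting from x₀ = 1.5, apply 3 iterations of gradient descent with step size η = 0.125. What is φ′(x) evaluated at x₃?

0

φ′(x) = 8x - 4
Step 1: φ′(1.5) = 8; x₁ = 1.5 − 0.125·8 = 0.5
Step 2: φ′(0.5) = 0; x₂ = 0.5 − 0.125·0 = 0.5
Step 3: φ′(0.5) = 0; x₃ = 0.5 − 0.125·0 = 0.5
φ′(x) at (0.5) = 0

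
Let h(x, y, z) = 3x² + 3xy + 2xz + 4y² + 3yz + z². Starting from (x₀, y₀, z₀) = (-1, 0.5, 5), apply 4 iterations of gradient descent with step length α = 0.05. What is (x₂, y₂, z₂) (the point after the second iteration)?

∇h = (6x + 3y + 2z, 3x + 8y + 3z, 2x + 3y + 2z)
(x₁, y₁, z₁) = (-1, 0.5, 5) − 0.05·(5.5, 16, 9.5) = (-1.275, -0.3, 4.525)
(x₂, y₂, z₂) = (-1.275, -0.3, 4.525) − 0.05·(0.5, 7.35, 5.6) = (-1.3, -0.6675, 4.245)

(-1.3, -0.6675, 4.245)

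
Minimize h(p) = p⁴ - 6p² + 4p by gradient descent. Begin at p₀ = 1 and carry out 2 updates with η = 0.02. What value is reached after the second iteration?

1.15842304

h′(p) = 4p³ - 12p + 4
p₁ = 1 − 0.02·(-4) = 1.08
p₂ = 1.08 − 0.02·(-3.921152) = 1.15842304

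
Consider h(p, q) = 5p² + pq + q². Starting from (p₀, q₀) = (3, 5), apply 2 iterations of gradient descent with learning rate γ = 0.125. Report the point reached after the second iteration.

∇h = (10p + q, p + 2q)
Step 1: at (3, 5), ∇h = (35, 13) → (3, 5) − 0.125·(35, 13) = (-1.375, 3.375)
Step 2: at (-1.375, 3.375), ∇h = (-10.375, 5.375) → (-1.375, 3.375) − 0.125·(-10.375, 5.375) = (-0.078125, 2.703125)

(-0.078125, 2.703125)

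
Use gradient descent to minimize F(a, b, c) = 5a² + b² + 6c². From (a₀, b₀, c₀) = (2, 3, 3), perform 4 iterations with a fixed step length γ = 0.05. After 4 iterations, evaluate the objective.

∇F = (10a, 2b, 12c)
Step 1: at (2, 3, 3), ∇F = (20, 6, 36) → (2, 3, 3) − 0.05·(20, 6, 36) = (1, 2.7, 1.2)
Step 2: at (1, 2.7, 1.2), ∇F = (10, 5.4, 14.4) → (1, 2.7, 1.2) − 0.05·(10, 5.4, 14.4) = (0.5, 2.43, 0.48)
Step 3: at (0.5, 2.43, 0.48), ∇F = (5, 4.86, 5.76) → (0.5, 2.43, 0.48) − 0.05·(5, 4.86, 5.76) = (0.25, 2.187, 0.192)
Step 4: at (0.25, 2.187, 0.192), ∇F = (2.5, 4.374, 2.304) → (0.25, 2.187, 0.192) − 0.05·(2.5, 4.374, 2.304) = (0.125, 1.9683, 0.0768)
F(0.125, 1.9683, 0.0768) = 3.98771933

3.98771933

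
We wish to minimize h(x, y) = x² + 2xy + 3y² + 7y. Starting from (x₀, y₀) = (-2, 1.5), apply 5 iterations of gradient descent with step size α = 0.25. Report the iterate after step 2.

(-0.125, -0.125)

∇h = (2x + 2y, 2x + 6y + 7)
(x₁, y₁) = (-2, 1.5) − 0.25·(-1, 12) = (-1.75, -1.5)
(x₂, y₂) = (-1.75, -1.5) − 0.25·(-6.5, -5.5) = (-0.125, -0.125)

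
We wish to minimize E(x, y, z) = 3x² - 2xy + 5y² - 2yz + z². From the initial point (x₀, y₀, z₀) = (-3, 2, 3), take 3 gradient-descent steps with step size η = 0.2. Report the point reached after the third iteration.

(1.656, -3.728, 1.896)

∇E = (6x - 2y, -2x + 10y - 2z, -2y + 2z)
(x₁, y₁, z₁) = (-3, 2, 3) − 0.2·(-22, 20, 2) = (1.4, -2, 2.6)
(x₂, y₂, z₂) = (1.4, -2, 2.6) − 0.2·(12.4, -28, 9.2) = (-1.08, 3.6, 0.76)
(x₃, y₃, z₃) = (-1.08, 3.6, 0.76) − 0.2·(-13.68, 36.64, -5.68) = (1.656, -3.728, 1.896)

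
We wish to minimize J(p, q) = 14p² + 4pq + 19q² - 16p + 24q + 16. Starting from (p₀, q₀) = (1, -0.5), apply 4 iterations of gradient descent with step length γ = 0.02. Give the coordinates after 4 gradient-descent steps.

(0.68295168, -0.70557696)

∇J = (28p + 4q - 16, 4p + 38q + 24)
(p₁, q₁) = (1, -0.5) − 0.02·(10, 9) = (0.8, -0.68)
(p₂, q₂) = (0.8, -0.68) − 0.02·(3.68, 1.36) = (0.7264, -0.7072)
(p₃, q₃) = (0.7264, -0.7072) − 0.02·(1.5104, 0.032) = (0.696192, -0.70784)
(p₄, q₄) = (0.696192, -0.70784) − 0.02·(0.662016, -0.113152) = (0.68295168, -0.70557696)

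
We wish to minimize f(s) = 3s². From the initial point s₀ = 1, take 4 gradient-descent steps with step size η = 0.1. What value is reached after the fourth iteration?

0.0256

f′(s) = 6s
Step 1: f′(1) = 6; s₁ = 1 − 0.1·6 = 0.4
Step 2: f′(0.4) = 2.4; s₂ = 0.4 − 0.1·2.4 = 0.16
Step 3: f′(0.16) = 0.96; s₃ = 0.16 − 0.1·0.96 = 0.064
Step 4: f′(0.064) = 0.384; s₄ = 0.064 − 0.1·0.384 = 0.0256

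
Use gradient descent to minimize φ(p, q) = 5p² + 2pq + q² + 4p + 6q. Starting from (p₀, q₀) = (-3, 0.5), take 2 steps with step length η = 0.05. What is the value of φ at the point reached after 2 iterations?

2.9232

∇φ = (10p + 2q + 4, 2p + 2q + 6)
Step 1: at (-3, 0.5), ∇φ = (-25, 1) → (-3, 0.5) − 0.05·(-25, 1) = (-1.75, 0.45)
Step 2: at (-1.75, 0.45), ∇φ = (-12.6, 3.4) → (-1.75, 0.45) − 0.05·(-12.6, 3.4) = (-1.12, 0.28)
φ(-1.12, 0.28) = 2.9232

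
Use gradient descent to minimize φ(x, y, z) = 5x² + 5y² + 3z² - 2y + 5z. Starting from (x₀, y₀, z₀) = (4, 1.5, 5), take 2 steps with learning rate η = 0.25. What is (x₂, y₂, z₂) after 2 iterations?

∇φ = (10x, 10y - 2, 6z + 5)
Step 1: at (4, 1.5, 5), ∇φ = (40, 13, 35) → (4, 1.5, 5) − 0.25·(40, 13, 35) = (-6, -1.75, -3.75)
Step 2: at (-6, -1.75, -3.75), ∇φ = (-60, -19.5, -17.5) → (-6, -1.75, -3.75) − 0.25·(-60, -19.5, -17.5) = (9, 3.125, 0.625)

(9, 3.125, 0.625)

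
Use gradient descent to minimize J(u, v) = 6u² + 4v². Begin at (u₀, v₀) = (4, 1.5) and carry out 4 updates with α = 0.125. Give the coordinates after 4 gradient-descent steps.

(0.25, 0)

∇J = (12u, 8v)
(u₁, v₁) = (4, 1.5) − 0.125·(48, 12) = (-2, 0)
(u₂, v₂) = (-2, 0) − 0.125·(-24, 0) = (1, 0)
(u₃, v₃) = (1, 0) − 0.125·(12, 0) = (-0.5, 0)
(u₄, v₄) = (-0.5, 0) − 0.125·(-6, 0) = (0.25, 0)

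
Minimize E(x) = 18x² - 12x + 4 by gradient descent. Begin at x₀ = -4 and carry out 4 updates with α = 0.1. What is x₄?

-197.6896

E′(x) = 36x - 12
Step 1: E′(-4) = -156; x₁ = -4 − 0.1·(-156) = 11.6
Step 2: E′(11.6) = 405.6; x₂ = 11.6 − 0.1·405.6 = -28.96
Step 3: E′(-28.96) = -1054.56; x₃ = -28.96 − 0.1·(-1054.56) = 76.496
Step 4: E′(76.496) = 2741.856; x₄ = 76.496 − 0.1·2741.856 = -197.6896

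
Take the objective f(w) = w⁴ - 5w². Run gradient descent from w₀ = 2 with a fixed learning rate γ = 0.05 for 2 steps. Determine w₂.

1.5512

f′(w) = 4w³ - 10w
w₁ = 2 − 0.05·12 = 1.4
w₂ = 1.4 − 0.05·(-3.024) = 1.5512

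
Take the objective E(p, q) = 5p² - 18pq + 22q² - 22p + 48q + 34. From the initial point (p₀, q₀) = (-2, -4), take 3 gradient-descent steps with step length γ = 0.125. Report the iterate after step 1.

∇E = (10p - 18q - 22, -18p + 44q + 48)
Step 1: at (-2, -4), ∇E = (30, -92) → (-2, -4) − 0.125·(30, -92) = (-5.75, 7.5)

(-5.75, 7.5)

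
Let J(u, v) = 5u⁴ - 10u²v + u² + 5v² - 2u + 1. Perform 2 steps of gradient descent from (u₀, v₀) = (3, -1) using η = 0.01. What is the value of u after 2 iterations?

2.6596928

∇J = (20u³ - 20uv + 2u - 2, -10u² + 10v)
(u₁, v₁) = (3, -1) − 0.01·(604, -100) = (-3.04, 0)
(u₂, v₂) = (-3.04, 0) − 0.01·(-569.96928, -92.416) = (2.6596928, 0.92416)
u = 2.6596928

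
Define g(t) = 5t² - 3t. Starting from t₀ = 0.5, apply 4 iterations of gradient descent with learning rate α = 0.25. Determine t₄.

g′(t) = 10t - 3
t₁ = 0.5 − 0.25·2 = 0
t₂ = 0 − 0.25·(-3) = 0.75
t₃ = 0.75 − 0.25·4.5 = -0.375
t₄ = -0.375 − 0.25·(-6.75) = 1.3125

1.3125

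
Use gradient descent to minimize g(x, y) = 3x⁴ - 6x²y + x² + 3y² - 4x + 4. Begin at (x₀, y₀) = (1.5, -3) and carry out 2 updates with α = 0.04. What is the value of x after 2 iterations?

∇g = (12x³ - 12xy + 2x - 4, -6x² + 6y)
(x₁, y₁) = (1.5, -3) − 0.04·(93.5, -31.5) = (-2.24, -1.74)
(x₂, y₂) = (-2.24, -1.74) − 0.04·(-190.124288, -40.5456) = (5.36497152, -0.118176)
x = 5.36497152

5.36497152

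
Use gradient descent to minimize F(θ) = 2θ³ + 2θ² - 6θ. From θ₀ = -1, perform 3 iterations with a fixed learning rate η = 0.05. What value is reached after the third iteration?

F′(θ) = 6θ² + 4θ - 6
θ₁ = -1 − 0.05·(-4) = -0.8
θ₂ = -0.8 − 0.05·(-5.36) = -0.532
θ₃ = -0.532 − 0.05·(-6.429856) = -0.2105072

-0.2105072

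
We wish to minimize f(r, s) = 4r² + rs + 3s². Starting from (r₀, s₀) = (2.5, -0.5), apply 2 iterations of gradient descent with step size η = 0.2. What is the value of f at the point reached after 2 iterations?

4.1056

∇f = (8r + s, r + 6s)
Step 1: at (2.5, -0.5), ∇f = (19.5, -0.5) → (2.5, -0.5) − 0.2·(19.5, -0.5) = (-1.4, -0.4)
Step 2: at (-1.4, -0.4), ∇f = (-11.6, -3.8) → (-1.4, -0.4) − 0.2·(-11.6, -3.8) = (0.92, 0.36)
f(0.92, 0.36) = 4.1056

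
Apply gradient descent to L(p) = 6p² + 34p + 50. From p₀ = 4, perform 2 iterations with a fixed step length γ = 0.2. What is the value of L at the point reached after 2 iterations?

1078.1216

L′(p) = 12p + 34
Step 1: L′(4) = 82; p₁ = 4 − 0.2·82 = -12.4
Step 2: L′(-12.4) = -114.8; p₂ = -12.4 − 0.2·(-114.8) = 10.56
L(10.56) = 1078.1216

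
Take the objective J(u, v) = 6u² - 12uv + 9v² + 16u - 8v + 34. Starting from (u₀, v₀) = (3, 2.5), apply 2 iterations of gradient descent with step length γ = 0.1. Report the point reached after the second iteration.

∇J = (12u - 12v + 16, -12u + 18v - 8)
(u₁, v₁) = (3, 2.5) − 0.1·(22, 1) = (0.8, 2.4)
(u₂, v₂) = (0.8, 2.4) − 0.1·(-3.2, 25.6) = (1.12, -0.16)

(1.12, -0.16)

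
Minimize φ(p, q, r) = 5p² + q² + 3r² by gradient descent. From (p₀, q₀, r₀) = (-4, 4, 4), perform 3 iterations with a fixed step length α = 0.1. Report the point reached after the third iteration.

∇φ = (10p, 2q, 6r)
Step 1: at (-4, 4, 4), ∇φ = (-40, 8, 24) → (-4, 4, 4) − 0.1·(-40, 8, 24) = (0, 3.2, 1.6)
Step 2: at (0, 3.2, 1.6), ∇φ = (0, 6.4, 9.6) → (0, 3.2, 1.6) − 0.1·(0, 6.4, 9.6) = (0, 2.56, 0.64)
Step 3: at (0, 2.56, 0.64), ∇φ = (0, 5.12, 3.84) → (0, 2.56, 0.64) − 0.1·(0, 5.12, 3.84) = (0, 2.048, 0.256)

(0, 2.048, 0.256)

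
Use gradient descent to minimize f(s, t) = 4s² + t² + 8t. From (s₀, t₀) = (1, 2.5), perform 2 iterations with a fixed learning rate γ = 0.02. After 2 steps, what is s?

∇f = (8s, 2t + 8)
(s₁, t₁) = (1, 2.5) − 0.02·(8, 13) = (0.84, 2.24)
(s₂, t₂) = (0.84, 2.24) − 0.02·(6.72, 12.48) = (0.7056, 1.9904)
s = 0.7056

0.7056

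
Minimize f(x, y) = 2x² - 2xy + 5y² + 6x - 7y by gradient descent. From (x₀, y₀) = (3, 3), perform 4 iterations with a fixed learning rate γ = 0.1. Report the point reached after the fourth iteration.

(-0.3968, 0.7112)

∇f = (4x - 2y + 6, -2x + 10y - 7)
(x₁, y₁) = (3, 3) − 0.1·(12, 17) = (1.8, 1.3)
(x₂, y₂) = (1.8, 1.3) − 0.1·(10.6, 2.4) = (0.74, 1.06)
(x₃, y₃) = (0.74, 1.06) − 0.1·(6.84, 2.12) = (0.056, 0.848)
(x₄, y₄) = (0.056, 0.848) − 0.1·(4.528, 1.368) = (-0.3968, 0.7112)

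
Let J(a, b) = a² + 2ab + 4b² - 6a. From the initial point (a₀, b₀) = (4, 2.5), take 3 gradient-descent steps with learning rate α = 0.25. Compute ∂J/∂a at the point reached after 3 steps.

-13.125

∇J = (2a + 2b - 6, 2a + 8b)
Step 1: at (4, 2.5), ∇J = (7, 28) → (4, 2.5) − 0.25·(7, 28) = (2.25, -4.5)
Step 2: at (2.25, -4.5), ∇J = (-10.5, -31.5) → (2.25, -4.5) − 0.25·(-10.5, -31.5) = (4.875, 3.375)
Step 3: at (4.875, 3.375), ∇J = (10.5, 36.75) → (4.875, 3.375) − 0.25·(10.5, 36.75) = (2.25, -5.8125)
∂J/∂a at (2.25, -5.8125) = -13.125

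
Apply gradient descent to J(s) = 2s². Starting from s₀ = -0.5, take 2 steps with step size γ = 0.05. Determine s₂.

-0.32

J′(s) = 4s
s₁ = -0.5 − 0.05·(-2) = -0.4
s₂ = -0.4 − 0.05·(-1.6) = -0.32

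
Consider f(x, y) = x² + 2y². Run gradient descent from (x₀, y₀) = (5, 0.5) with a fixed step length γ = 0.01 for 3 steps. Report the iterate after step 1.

(4.9, 0.48)

∇f = (2x, 4y)
Step 1: at (5, 0.5), ∇f = (10, 2) → (5, 0.5) − 0.01·(10, 2) = (4.9, 0.48)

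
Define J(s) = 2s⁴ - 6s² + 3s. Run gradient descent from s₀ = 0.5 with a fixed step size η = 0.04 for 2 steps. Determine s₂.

0.67596416

J′(s) = 8s³ - 12s + 3
Step 1: J′(0.5) = -2; s₁ = 0.5 − 0.04·(-2) = 0.58
Step 2: J′(0.58) = -2.399104; s₂ = 0.58 − 0.04·(-2.399104) = 0.67596416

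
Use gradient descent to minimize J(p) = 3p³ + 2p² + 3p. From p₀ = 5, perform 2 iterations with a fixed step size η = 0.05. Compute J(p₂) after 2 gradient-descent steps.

J′(p) = 9p² + 4p + 3
Step 1: J′(5) = 248; p₁ = 5 − 0.05·248 = -7.4
Step 2: J′(-7.4) = 466.24; p₂ = -7.4 − 0.05·466.24 = -30.712
J(-30.712) = -85110.839824384

-85110.839824384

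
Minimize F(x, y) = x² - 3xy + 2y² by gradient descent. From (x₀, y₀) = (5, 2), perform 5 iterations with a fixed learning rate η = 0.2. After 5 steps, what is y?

∇F = (2x - 3y, -3x + 4y)
Step 1: at (5, 2), ∇F = (4, -7) → (5, 2) − 0.2·(4, -7) = (4.2, 3.4)
Step 2: at (4.2, 3.4), ∇F = (-1.8, 1) → (4.2, 3.4) − 0.2·(-1.8, 1) = (4.56, 3.2)
Step 3: at (4.56, 3.2), ∇F = (-0.48, -0.88) → (4.56, 3.2) − 0.2·(-0.48, -0.88) = (4.656, 3.376)
Step 4: at (4.656, 3.376), ∇F = (-0.816, -0.464) → (4.656, 3.376) − 0.2·(-0.816, -0.464) = (4.8192, 3.4688)
Step 5: at (4.8192, 3.4688), ∇F = (-0.768, -0.5824) → (4.8192, 3.4688) − 0.2·(-0.768, -0.5824) = (4.9728, 3.58528)
y = 3.58528

3.58528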